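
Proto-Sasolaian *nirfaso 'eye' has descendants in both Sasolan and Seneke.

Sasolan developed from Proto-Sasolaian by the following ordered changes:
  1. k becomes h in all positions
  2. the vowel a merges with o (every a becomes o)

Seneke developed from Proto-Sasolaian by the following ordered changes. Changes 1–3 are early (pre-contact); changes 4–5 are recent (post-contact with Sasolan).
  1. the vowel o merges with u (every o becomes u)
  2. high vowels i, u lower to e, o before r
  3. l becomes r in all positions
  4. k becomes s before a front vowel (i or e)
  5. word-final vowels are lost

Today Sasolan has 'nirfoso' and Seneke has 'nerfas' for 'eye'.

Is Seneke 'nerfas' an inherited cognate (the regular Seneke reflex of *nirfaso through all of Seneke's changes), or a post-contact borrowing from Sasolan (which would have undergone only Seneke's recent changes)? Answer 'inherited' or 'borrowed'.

inherited

If inherited, *nirfaso would pass through all of Seneke's changes:
Seneke: start from *nirfaso.
  rule 1 (vowel merger): nirfaso → nirfasu
  rule 2 (pre-rhotic lowering): nirfasu → nerfasu
  rule 3: no change — nerfasu
  rule 4: no change — nerfasu
  rule 5 (apocope): nerfasu → nerfas
  ⇒ Seneke nerfas
If borrowed from Sasolan 'nirfoso' after the early changes, it would undergo only the recent ones:
  rule 4 (palatalisation): no change (nirfoso)
  rule 5 (apocope): nirfoso → nirfos
  ⇒ as a loan: nirfos
Seneke 'nerfas' matches the inherited outcome exactly, so it is an inherited cognate, not a loan.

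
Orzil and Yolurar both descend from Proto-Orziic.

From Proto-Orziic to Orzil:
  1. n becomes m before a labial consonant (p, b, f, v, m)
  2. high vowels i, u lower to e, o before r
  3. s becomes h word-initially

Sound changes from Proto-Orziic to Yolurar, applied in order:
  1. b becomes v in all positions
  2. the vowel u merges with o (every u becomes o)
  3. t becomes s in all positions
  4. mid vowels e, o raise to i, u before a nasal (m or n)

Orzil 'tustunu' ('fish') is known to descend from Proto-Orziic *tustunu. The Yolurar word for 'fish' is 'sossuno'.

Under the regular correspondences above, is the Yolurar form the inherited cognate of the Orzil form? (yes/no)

Derive the expected Yolurar reflex of *tustunu:
Yolurar: *tustunu > tostono > sossono > sossuno  (by vowel merger, unconditioned shift, pre-nasal raising)
Yolurar 'sossuno' matches the regular reflex exactly, so the pair is cognate.

yes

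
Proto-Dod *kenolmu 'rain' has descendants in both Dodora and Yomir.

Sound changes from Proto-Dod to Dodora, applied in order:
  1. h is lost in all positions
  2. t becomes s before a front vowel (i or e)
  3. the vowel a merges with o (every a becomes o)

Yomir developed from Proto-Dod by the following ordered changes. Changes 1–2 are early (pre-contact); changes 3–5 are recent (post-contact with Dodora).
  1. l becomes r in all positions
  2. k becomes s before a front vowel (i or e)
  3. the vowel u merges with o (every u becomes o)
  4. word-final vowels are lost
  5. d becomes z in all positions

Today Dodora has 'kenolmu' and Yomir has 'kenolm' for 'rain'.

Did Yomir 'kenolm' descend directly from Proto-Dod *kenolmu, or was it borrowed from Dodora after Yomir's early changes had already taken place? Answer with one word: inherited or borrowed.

borrowed

If inherited, *kenolmu would pass through all of Yomir's changes:
Yomir: start from *kenolmu.
  rule 1 (unconditioned shift): kenolmu → kenormu
  rule 2 (palatalisation): kenormu → senormu
  rule 3 (vowel merger): senormu → senormo
  rule 4 (apocope): senormo → senorm
  rule 5: no change — senorm
  ⇒ Yomir senorm
If borrowed from Dodora 'kenolmu' after the early changes, it would undergo only the recent ones:
  rule 3 (vowel merger): kenolmu → kenolmo
  rule 4 (apocope): kenolmo → kenolm
  rule 5 (unconditioned shift): no change (kenolm)
  ⇒ as a loan: kenolm
Yomir 'kenolm' matches the loan outcome 'kenolm', not the inherited 'senorm' — it skipped the early Yomir changes, so it was borrowed from Dodora.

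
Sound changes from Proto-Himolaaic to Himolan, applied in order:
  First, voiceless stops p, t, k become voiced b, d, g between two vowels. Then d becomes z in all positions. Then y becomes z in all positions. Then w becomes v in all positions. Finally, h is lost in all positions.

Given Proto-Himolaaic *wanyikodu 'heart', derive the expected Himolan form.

vanzigozu

Himolan: *wanyikodu > wanyigodu > wanyigozu > wanzigozu > vanzigozu  (by intervocalic voicing, unconditioned shift, unconditioned shift, unconditioned shift)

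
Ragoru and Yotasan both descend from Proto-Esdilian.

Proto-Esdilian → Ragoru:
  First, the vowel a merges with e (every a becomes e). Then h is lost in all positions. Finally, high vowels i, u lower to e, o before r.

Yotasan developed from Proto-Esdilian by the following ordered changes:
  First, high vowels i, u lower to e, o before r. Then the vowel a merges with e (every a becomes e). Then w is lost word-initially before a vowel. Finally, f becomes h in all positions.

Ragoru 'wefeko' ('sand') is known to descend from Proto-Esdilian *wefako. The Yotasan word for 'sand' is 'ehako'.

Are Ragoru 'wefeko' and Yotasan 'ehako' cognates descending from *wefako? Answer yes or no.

Derive the expected Yotasan reflex of *wefako:
Yotasan: start from *wefako.
  rule 1: no change — wefako
  rule 2 (vowel merger): wefako → wefeko
  rule 3 (glide loss): wefeko → efeko
  rule 4 (unconditioned shift): efeko → eheko
  ⇒ Yotasan eheko
The regular Yotasan reflex would be 'eheko', but the attested form is 'ehako'. The correspondence is irregular, so they are not cognates (the Yotasan form has a different source).

no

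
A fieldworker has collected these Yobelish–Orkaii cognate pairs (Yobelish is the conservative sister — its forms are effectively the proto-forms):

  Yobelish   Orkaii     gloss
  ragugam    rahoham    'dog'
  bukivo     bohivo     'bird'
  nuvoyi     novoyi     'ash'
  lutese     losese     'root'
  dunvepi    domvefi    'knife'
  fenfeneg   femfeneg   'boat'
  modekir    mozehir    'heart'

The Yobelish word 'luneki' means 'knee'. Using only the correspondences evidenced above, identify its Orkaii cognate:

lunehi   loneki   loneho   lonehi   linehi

dunvepi ~ domvefi — Yobelish u corresponds to Orkaii o after a consonant, before a nasal.
bukivo ~ bohivo, modekir ~ mozehir — Yobelish k corresponds to Orkaii h between vowels (before a front vowel).
Applying these to Yobelish 'luneki':
  luneki → loneki   (u→o after a consonant, before a nasal)
  loneki → lonehi   (k→h between vowels (before a front vowel))
So the Orkaii cognate is 'lonehi'.

lonehi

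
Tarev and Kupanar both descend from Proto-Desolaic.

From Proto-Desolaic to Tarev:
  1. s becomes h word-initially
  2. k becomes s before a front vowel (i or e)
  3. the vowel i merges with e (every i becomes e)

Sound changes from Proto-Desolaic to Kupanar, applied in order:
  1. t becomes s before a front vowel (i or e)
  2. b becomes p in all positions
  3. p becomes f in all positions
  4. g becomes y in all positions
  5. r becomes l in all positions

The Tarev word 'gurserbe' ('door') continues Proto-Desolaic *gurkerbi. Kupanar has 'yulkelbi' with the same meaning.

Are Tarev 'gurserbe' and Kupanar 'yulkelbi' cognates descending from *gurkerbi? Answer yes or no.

Derive the expected Kupanar reflex of *gurkerbi:
Kupanar: *gurkerbi
  gurkerbi (rule 1 does not apply)
  gurkerbi → gurkerpi   [unconditioned shift]
  gurkerpi → gurkerfi   [unconditioned shift]
  gurkerfi → yurkerfi   [unconditioned shift]
  yurkerfi → yulkelfi   [unconditioned shift]
  giving Kupanar yulkelfi.
The regular Kupanar reflex would be 'yulkelfi', but the attested form is 'yulkelbi'. The correspondence is irregular, so they are not cognates (the Kupanar form has a different source).

no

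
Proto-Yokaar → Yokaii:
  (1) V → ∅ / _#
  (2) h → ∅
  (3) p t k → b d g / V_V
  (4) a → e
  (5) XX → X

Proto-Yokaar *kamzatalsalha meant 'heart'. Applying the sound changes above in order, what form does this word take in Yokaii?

Yokaii: *kamzatalsalha > kamzatalsalh > kamzatalsal > kamzadalsal > kemzedelsel  (by apocope, h-loss, intervocalic voicing, vowel merger)

kemzedelsel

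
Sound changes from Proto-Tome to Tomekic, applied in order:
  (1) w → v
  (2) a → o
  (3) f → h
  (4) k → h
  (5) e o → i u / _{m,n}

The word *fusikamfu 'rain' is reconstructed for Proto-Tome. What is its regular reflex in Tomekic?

husihumhu

Tomekic: *fusikamfu
  fusikamfu (rule 1 does not apply)
  fusikamfu → fusikomfu   [vowel merger]
  fusikomfu → husikomhu   [unconditioned shift]
  husikomhu → husihomhu   [unconditioned shift]
  husihomhu → husihumhu   [pre-nasal raising]
  giving Tomekic husihumhu.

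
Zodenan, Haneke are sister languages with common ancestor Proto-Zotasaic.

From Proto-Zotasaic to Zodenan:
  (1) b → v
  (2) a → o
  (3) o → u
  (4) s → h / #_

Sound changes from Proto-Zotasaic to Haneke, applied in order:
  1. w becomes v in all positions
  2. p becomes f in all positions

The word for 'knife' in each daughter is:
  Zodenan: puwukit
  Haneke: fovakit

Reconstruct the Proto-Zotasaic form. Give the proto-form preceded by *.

Position 4: Zodenan has u, Haneke has a. Haneke preserves a here (none of its changes turn any other segment into a), so the proto-segment is *a.
Position 3: Zodenan has w, Haneke has v. Zodenan preserves w here (none of its changes turn any other segment into w), so the proto-segment is *w.
Position 2: Zodenan has u, Haneke has o. Haneke preserves o here (none of its changes turn any other segment into o), so the proto-segment is *o.
Continuing position by position gives *powakit; check it forward:
Zodenan: *powakit > powokit > puwukit  (by vowel merger, vowel merger)
Haneke: *powakit > povakit > fovakit  (by unconditioned shift, unconditioned shift)
No other proto-form is consistent with every reflex, so the reconstruction is *powakit.

*powakit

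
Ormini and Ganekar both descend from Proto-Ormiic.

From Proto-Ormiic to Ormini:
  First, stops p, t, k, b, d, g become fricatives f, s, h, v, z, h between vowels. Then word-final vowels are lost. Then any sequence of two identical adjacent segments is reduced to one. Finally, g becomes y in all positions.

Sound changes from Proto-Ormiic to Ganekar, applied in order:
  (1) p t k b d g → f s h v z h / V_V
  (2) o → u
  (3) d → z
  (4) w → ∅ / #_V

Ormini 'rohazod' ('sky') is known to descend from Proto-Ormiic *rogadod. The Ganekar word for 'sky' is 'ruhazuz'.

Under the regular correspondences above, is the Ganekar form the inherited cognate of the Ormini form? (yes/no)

Derive the expected Ganekar reflex of *rogadod:
Ganekar: *rogadod > rohazod > ruhazud > ruhazuz  (by intervocalic lenition, vowel merger, unconditioned shift)
Ganekar 'ruhazuz' matches the regular reflex exactly, so the pair is cognate.

yes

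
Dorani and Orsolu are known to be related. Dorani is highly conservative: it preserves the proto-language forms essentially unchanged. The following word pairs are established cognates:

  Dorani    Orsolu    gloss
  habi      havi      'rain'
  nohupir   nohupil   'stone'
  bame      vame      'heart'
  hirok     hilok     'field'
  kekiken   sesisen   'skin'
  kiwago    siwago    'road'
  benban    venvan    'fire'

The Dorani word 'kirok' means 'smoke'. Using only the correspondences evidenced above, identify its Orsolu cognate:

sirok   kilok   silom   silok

silok

kiwago ~ siwago — Dorani k corresponds to Orsolu s word-initially before a front vowel.
hirok ~ hilok — Dorani r corresponds to Orsolu l between vowels (before a back vowel).
Applying these to Dorani 'kirok':
  kirok → sirok   (k→s word-initially before a front vowel)
  sirok → silok   (r→l between vowels (before a back vowel))
So the Orsolu cognate is 'silok'.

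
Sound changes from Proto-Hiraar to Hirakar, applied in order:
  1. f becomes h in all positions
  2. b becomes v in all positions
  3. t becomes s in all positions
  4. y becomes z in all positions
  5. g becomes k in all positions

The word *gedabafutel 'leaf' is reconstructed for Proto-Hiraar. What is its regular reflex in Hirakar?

Hirakar: *gedabafutel > gedabahutel > gedavahutel > gedavahusel > kedavahusel  (by unconditioned shift, unconditioned shift, unconditioned shift, unconditioned shift)

kedavahusel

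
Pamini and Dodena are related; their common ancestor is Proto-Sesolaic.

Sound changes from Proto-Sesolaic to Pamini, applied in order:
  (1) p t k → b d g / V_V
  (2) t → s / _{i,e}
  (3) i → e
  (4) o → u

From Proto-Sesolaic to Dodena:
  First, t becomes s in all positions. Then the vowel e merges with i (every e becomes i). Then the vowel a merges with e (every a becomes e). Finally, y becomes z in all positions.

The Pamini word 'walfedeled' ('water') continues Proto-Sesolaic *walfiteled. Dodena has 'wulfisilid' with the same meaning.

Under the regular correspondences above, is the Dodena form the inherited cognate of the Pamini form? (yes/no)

no

Derive the expected Dodena reflex of *walfiteled:
Dodena: *walfiteled > walfiseled > walfisilid > welfisilid  (by unconditioned shift, vowel merger, vowel merger)
The regular Dodena reflex would be 'welfisilid', but the attested form is 'wulfisilid'. The correspondence is irregular, so they are not cognates (the Dodena form has a different source).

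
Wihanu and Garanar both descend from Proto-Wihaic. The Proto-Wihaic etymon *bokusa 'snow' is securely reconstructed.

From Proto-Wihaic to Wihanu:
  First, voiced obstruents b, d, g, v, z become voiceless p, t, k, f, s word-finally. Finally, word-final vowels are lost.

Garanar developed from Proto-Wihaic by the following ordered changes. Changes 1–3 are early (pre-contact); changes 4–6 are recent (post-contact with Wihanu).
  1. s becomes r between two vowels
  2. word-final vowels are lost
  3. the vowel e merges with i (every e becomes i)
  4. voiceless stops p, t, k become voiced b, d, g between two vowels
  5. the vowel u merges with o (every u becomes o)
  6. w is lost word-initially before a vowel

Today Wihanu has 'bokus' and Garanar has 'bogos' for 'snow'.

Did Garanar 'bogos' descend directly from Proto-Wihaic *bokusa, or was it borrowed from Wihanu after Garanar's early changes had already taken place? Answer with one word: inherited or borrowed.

borrowed

If inherited, *bokusa would pass through all of Garanar's changes:
Garanar: start from *bokusa.
  rule 1 (rhotacism): bokusa → bokura
  rule 2 (apocope): bokura → bokur
  rule 3: no change — bokur
  rule 4 (intervocalic voicing): bokur → bogur
  rule 5 (vowel merger): bogur → bogor
  rule 6: no change — bogor
  ⇒ Garanar bogor
If borrowed from Wihanu 'bokus' after the early changes, it would undergo only the recent ones:
  rule 4 (intervocalic voicing): bokus → bogus
  rule 5 (vowel merger): bogus → bogos
  rule 6 (glide loss): no change (bogos)
  ⇒ as a loan: bogos
Garanar 'bogos' matches the loan outcome 'bogos', not the inherited 'bogor' — it skipped the early Garanar changes, so it was borrowed from Wihanu.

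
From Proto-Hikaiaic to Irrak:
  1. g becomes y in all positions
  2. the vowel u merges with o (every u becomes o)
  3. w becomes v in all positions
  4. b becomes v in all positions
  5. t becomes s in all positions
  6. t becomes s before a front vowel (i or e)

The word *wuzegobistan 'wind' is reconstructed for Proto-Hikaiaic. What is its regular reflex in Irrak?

Irrak: *wuzegobistan
  wuzegobistan → wuzeyobistan   [unconditioned shift]
  wuzeyobistan → wozeyobistan   [vowel merger]
  wozeyobistan → vozeyobistan   [unconditioned shift]
  vozeyobistan → vozeyovistan   [unconditioned shift]
  vozeyovistan → vozeyovissan   [unconditioned shift]
  vozeyovissan (rule 6 does not apply)
  giving Irrak vozeyovissan.

vozeyovissan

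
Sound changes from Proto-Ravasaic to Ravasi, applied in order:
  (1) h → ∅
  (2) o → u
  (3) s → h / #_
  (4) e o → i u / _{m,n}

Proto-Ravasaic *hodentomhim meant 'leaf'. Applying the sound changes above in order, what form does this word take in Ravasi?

Ravasi: *hodentomhim
  hodentomhim → odentomim   [h-loss]
  odentomim → udentumim   [vowel merger]
  udentumim (rule 3 does not apply)
  udentumim → udintumim   [pre-nasal raising]
  giving Ravasi udintumim.

udintumim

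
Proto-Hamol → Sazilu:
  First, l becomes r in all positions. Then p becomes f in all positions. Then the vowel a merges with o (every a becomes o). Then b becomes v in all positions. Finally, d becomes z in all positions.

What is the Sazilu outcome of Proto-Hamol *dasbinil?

Sazilu: *dasbinil
  dasbinil → dasbinir   [unconditioned shift]
  dasbinir (rule 2 does not apply)
  dasbinir → dosbinir   [vowel merger]
  dosbinir → dosvinir   [unconditioned shift]
  dosvinir → zosvinir   [unconditioned shift]
  giving Sazilu zosvinir.

zosvinir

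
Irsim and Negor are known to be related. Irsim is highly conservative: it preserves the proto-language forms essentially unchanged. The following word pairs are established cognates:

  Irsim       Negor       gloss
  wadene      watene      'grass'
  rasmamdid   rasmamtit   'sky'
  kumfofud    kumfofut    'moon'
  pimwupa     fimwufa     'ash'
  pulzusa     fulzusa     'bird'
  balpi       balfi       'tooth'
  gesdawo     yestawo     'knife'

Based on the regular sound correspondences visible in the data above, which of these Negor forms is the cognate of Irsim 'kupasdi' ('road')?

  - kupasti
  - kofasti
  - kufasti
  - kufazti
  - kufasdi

pimwupa ~ fimwufa — Irsim p corresponds to Negor f between vowels (before a back vowel).
rasmamdid ~ rasmamtit — Irsim d corresponds to Negor t after a consonant, before a front vowel.
Applying these to Irsim 'kupasdi':
  kupasdi → kufasdi   (p→f between vowels (before a back vowel))
  kufasdi → kufasti   (d→t after a consonant, before a front vowel)
So the Negor cognate is 'kufasti'.

kufasti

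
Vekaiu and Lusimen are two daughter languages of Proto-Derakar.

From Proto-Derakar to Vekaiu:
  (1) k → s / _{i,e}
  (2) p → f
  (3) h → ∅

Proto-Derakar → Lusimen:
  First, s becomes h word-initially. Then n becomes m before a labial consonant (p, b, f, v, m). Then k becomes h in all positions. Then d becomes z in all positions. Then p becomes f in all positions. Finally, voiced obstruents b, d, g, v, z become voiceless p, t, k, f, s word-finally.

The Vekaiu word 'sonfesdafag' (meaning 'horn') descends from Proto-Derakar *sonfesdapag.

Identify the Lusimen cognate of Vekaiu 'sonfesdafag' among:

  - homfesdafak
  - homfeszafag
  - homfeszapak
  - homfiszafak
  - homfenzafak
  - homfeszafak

homfeszafak

Lusimen: start from *sonfesdapag.
  rule 1 (debuccalisation): sonfesdapag → honfesdapag
  rule 2 (nasal place assimilation): honfesdapag → homfesdapag
  rule 3: no change — homfesdapag
  rule 4 (unconditioned shift): homfesdapag → homfeszapag
  rule 5 (unconditioned shift): homfeszapag → homfeszafag
  rule 6 (final devoicing): homfeszafag → homfeszafak
  ⇒ Lusimen homfeszafak
Among the options, 'homfeszafak' alone shows every Lusimen change applied in order.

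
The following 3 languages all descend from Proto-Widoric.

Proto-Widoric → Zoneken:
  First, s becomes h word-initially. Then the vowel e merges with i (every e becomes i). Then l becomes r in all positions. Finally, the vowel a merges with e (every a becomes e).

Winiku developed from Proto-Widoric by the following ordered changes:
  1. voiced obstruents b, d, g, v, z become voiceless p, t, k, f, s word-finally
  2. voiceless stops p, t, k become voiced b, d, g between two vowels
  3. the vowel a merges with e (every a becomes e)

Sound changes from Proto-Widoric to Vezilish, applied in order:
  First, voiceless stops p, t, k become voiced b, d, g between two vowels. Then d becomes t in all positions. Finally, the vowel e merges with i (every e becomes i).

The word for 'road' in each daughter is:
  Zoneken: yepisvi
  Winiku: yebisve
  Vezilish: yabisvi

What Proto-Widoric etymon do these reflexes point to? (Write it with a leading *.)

*yapisve

Position 7: Zoneken has i, Winiku has e, Vezilish has i. Taking the neighbouring segments as reconstructed: Zoneken i could go back to *e or *i; Winiku e could go back to *a or *e; Vezilish i could go back to *e or *i — the one source consistent with every daughter is *e.
Position 3: Zoneken has p, Winiku has b, Vezilish has b. Zoneken preserves p here (none of its changes turn any other segment into p), so the proto-segment is *p.
Continuing position by position gives *yapisve; check it forward:
Zoneken: *yapisve > yapisvi > yepisvi  (by vowel merger, vowel merger)
Winiku: start from *yapisve.
  rule 1: no change — yapisve
  rule 2 (intervocalic voicing): yapisve → yabisve
  rule 3 (vowel merger): yabisve → yebisve
  ⇒ Winiku yebisve
Vezilish: *yapisve
  yapisve → yabisve   [intervocalic voicing]
  yabisve (rule 2 does not apply)
  yabisve → yabisvi   [vowel merger]
  giving Vezilish yabisvi.
No other proto-form is consistent with every reflex, so the reconstruction is *yapisve.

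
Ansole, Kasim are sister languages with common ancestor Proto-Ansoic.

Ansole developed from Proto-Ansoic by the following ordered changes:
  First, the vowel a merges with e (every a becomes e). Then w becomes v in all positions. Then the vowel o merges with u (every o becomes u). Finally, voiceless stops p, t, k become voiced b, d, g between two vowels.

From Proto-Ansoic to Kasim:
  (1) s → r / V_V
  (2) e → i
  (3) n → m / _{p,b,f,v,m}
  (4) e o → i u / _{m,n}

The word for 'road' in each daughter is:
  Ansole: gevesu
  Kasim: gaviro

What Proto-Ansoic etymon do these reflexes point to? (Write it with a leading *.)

Position 5: Ansole has s, Kasim has r. Ansole preserves s here (none of its changes turn any other segment into s), so the proto-segment is *s.
Position 4: Ansole has e, Kasim has i. Taking the neighbouring segments as reconstructed: Ansole e could go back to *a or *e; Kasim i could go back to *e or *i — the one source consistent with every daughter is *e.
Position 6: Ansole has u, Kasim has o. Kasim preserves o here (none of its changes turn any other segment into o), so the proto-segment is *o.
Verify the candidate proto-form against each daughter:
Ansole: *gaveso
  gaveso → geveso   [vowel merger]
  geveso (rule 2 does not apply)
  geveso → gevesu   [vowel merger]
  gevesu (rule 4 does not apply)
  giving Ansole gevesu.
Kasim: start from *gaveso.
  rule 1 (rhotacism): gaveso → gavero
  rule 2 (vowel merger): gavero → gaviro
  rule 3: no change — gaviro
  rule 4: no change — gaviro
  ⇒ Kasim gaviro
No other proto-form is consistent with every reflex, so the reconstruction is *gaveso.

*gaveso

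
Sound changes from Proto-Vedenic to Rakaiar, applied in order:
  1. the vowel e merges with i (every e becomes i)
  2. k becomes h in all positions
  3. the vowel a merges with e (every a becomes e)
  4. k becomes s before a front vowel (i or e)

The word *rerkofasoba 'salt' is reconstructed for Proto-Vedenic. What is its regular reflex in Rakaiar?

Rakaiar: *rerkofasoba > rirkofasoba > rirhofasoba > rirhofesobe  (by vowel merger, unconditioned shift, vowel merger)

rirhofesobe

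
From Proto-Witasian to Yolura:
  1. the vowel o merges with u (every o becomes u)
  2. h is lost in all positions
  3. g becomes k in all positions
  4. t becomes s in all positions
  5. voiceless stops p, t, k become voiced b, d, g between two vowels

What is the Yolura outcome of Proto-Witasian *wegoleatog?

weguleasuk

Yolura: *wegoleatog > weguleatug > wekuleatuk > wekuleasuk > weguleasuk  (by vowel merger, unconditioned shift, unconditioned shift, intervocalic voicing)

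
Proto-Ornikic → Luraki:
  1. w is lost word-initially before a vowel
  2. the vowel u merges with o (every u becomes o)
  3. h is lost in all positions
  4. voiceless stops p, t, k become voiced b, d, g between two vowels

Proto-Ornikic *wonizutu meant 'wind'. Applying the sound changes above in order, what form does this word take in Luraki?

onizodo

Luraki: start from *wonizutu.
  rule 1 (glide loss): wonizutu → onizutu
  rule 2 (vowel merger): onizutu → onizoto
  rule 3: no change — onizoto
  rule 4 (intervocalic voicing): onizoto → onizodo
  ⇒ Luraki onizodo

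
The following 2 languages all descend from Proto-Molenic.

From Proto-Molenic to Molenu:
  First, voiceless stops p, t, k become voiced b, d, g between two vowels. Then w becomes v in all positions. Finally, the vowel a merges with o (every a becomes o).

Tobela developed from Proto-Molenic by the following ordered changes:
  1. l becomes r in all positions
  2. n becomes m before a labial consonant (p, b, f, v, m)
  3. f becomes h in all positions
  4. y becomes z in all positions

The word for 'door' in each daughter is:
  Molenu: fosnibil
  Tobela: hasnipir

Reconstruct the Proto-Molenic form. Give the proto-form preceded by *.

*fasnipil

Position 1: Molenu has f, Tobela has h. Molenu preserves f here (none of its changes turn any other segment into f), so the proto-segment is *f.
Position 6: Molenu has b, Tobela has p. Tobela preserves p here (none of its changes turn any other segment into p), so the proto-segment is *p.
Continuing position by position gives *fasnipil; check it forward:
Molenu: *fasnipil
  fasnipil → fasnibil   [intervocalic voicing]
  fasnibil (rule 2 does not apply)
  fasnibil → fosnibil   [vowel merger]
  giving Molenu fosnibil.
Tobela: start from *fasnipil.
  rule 1 (unconditioned shift): fasnipil → fasnipir
  rule 2: no change — fasnipir
  rule 3 (unconditioned shift): fasnipir → hasnipir
  rule 4: no change — hasnipir
  ⇒ Tobela hasnipir
Only *fasnipil yields all of Molenu fosnibil, Tobela hasnipir.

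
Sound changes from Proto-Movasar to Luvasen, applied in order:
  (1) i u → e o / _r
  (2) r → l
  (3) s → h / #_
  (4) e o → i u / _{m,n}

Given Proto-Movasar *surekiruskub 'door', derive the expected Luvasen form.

Luvasen: *surekiruskub > sorekeruskub > solekeluskub > holekeluskub  (by pre-rhotic lowering, unconditioned shift, debuccalisation)

holekeluskub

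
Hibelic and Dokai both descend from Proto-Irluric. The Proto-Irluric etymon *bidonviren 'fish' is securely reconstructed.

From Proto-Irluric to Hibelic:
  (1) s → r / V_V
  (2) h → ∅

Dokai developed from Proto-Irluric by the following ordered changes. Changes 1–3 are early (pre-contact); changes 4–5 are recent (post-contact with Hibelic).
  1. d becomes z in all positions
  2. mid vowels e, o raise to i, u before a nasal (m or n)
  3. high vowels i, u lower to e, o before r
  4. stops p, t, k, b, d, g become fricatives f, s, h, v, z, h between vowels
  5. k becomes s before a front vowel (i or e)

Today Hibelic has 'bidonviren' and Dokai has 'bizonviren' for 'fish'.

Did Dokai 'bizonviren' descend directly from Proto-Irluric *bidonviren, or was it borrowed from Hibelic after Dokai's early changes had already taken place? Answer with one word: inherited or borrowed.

borrowed

If inherited, *bidonviren would pass through all of Dokai's changes:
Dokai: *bidonviren
  bidonviren → bizonviren   [unconditioned shift]
  bizonviren → bizunvirin   [pre-nasal raising]
  bizunvirin → bizunverin   [pre-rhotic lowering]
  bizunverin (rule 4 does not apply)
  bizunverin (rule 5 does not apply)
  giving Dokai bizunverin.
If borrowed from Hibelic 'bidonviren' after the early changes, it would undergo only the recent ones:
  rule 4 (intervocalic lenition): bidonviren → bizonviren
  rule 5 (palatalisation): no change (bizonviren)
  ⇒ as a loan: bizonviren
Dokai 'bizonviren' matches the loan outcome 'bizonviren', not the inherited 'bizunverin' — it skipped the early Dokai changes, so it was borrowed from Hibelic.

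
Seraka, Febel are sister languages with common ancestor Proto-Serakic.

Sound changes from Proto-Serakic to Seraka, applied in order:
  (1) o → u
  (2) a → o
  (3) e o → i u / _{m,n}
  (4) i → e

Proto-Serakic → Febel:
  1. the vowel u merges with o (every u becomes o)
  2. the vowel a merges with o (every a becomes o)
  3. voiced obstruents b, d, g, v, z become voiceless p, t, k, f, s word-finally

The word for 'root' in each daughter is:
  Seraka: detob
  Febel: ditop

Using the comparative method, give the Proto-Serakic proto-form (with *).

Position 5: Seraka has b, Febel has p. Seraka preserves b here (none of its changes turn any other segment into b), so the proto-segment is *b.
Position 4: Seraka has o, Febel has o. In Seraka, o can only continue *a, so the proto-segment is *a.
This points to *ditab. Verify forward in each daughter:
Seraka: *ditab
  ditab (rule 1 does not apply)
  ditab → ditob   [vowel merger]
  ditob (rule 3 does not apply)
  ditob → detob   [vowel merger]
  giving Seraka detob.
Febel: *ditab
  ditab (rule 1 does not apply)
  ditab → ditob   [vowel merger]
  ditob → ditop   [final devoicing]
  giving Febel ditop.
*ditab is the unique common source.

*ditab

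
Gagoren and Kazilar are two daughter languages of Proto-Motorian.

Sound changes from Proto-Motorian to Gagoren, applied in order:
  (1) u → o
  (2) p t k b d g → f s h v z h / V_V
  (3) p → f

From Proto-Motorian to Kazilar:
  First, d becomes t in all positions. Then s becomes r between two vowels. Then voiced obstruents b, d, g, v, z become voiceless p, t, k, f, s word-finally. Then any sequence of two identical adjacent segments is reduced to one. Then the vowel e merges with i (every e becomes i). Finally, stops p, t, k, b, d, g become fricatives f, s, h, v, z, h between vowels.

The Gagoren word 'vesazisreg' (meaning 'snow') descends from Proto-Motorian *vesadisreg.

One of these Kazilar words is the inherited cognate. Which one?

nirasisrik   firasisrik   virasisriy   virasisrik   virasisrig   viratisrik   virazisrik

Kazilar: *vesadisreg
  vesadisreg → vesatisreg   [unconditioned shift]
  vesatisreg → veratisreg   [rhotacism]
  veratisreg → veratisrek   [final devoicing]
  veratisrek (rule 4 does not apply)
  veratisrek → viratisrik   [vowel merger]
  viratisrik → virasisrik   [intervocalic lenition]
  giving Kazilar virasisrik.
Among the options, 'virasisrik' alone shows every Kazilar change applied in order.

virasisrik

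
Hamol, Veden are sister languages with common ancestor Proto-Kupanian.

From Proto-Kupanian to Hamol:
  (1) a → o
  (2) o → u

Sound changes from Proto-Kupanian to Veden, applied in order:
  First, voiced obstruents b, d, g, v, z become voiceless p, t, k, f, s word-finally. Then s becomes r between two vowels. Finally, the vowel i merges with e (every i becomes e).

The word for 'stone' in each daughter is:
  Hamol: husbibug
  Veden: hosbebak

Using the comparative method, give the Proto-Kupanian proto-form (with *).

*hosbibag

Position 2: Hamol has u, Veden has o. Veden preserves o here (none of its changes turn any other segment into o), so the proto-segment is *o.
Position 7: Hamol has u, Veden has a. Veden preserves a here (none of its changes turn any other segment into a), so the proto-segment is *a.
Position 8: Hamol has g, Veden has k. Hamol preserves g here (none of its changes turn any other segment into g), so the proto-segment is *g.
This points to *hosbibag. Verify forward in each daughter:
Hamol: *hosbibag
  hosbibag → hosbibog   [vowel merger]
  hosbibog → husbibug   [vowel merger]
  giving Hamol husbibug.
Veden: *hosbibag
  hosbibag → hosbibak   [final devoicing]
  hosbibak (rule 2 does not apply)
  hosbibak → hosbebak   [vowel merger]
  giving Veden hosbebak.
*hosbibag is the unique common source.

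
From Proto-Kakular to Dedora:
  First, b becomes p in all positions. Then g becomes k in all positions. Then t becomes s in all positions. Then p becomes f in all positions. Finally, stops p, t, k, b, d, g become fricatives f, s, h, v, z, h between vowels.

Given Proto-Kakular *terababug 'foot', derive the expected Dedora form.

serafafuk

Dedora: start from *terababug.
  rule 1 (unconditioned shift): terababug → terapapug
  rule 2 (unconditioned shift): terapapug → terapapuk
  rule 3 (unconditioned shift): terapapuk → serapapuk
  rule 4 (unconditioned shift): serapapuk → serafafuk
  rule 5: no change — serafafuk
  ⇒ Dedora serafafuk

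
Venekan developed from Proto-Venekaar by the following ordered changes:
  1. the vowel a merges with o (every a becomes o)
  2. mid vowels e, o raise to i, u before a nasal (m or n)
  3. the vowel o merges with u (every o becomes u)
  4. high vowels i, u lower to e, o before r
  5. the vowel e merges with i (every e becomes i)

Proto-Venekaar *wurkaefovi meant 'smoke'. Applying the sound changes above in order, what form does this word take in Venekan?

workuifuvi

Venekan: start from *wurkaefovi.
  rule 1 (vowel merger): wurkaefovi → wurkoefovi
  rule 2: no change — wurkoefovi
  rule 3 (vowel merger): wurkoefovi → wurkuefuvi
  rule 4 (pre-rhotic lowering): wurkuefuvi → workuefuvi
  rule 5 (vowel merger): workuefuvi → workuifuvi
  ⇒ Venekan workuifuvi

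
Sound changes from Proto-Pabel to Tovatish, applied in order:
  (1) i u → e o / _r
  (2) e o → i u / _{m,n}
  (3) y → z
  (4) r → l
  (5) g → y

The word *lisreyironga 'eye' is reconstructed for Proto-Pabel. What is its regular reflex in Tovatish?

lislezelunya

Tovatish: *lisreyironga
  lisreyironga → lisreyeronga   [pre-rhotic lowering]
  lisreyeronga → lisreyerunga   [pre-nasal raising]
  lisreyerunga → lisrezerunga   [unconditioned shift]
  lisrezerunga → lislezelunga   [unconditioned shift]
  lislezelunga → lislezelunya   [unconditioned shift]
  giving Tovatish lislezelunya.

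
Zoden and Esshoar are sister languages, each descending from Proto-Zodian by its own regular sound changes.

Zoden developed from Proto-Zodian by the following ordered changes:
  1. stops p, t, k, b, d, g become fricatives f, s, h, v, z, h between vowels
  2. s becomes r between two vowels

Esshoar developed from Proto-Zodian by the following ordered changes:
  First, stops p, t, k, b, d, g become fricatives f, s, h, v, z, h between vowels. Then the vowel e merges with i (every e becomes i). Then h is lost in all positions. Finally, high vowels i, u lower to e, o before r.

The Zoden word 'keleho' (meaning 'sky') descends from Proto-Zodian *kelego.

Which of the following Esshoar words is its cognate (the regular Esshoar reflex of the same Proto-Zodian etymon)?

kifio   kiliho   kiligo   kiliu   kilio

Esshoar: *kelego > keleho > kiliho > kilio  (by intervocalic lenition, vowel merger, h-loss)

kilio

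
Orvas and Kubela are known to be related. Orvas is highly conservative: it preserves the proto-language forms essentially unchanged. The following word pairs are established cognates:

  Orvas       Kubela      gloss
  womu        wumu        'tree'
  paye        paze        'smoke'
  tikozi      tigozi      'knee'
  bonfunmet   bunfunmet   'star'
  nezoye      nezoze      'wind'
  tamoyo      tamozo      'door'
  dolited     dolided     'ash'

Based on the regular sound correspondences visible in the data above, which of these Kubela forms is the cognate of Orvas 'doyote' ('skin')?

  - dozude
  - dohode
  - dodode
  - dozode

tamoyo ~ tamozo — Orvas y corresponds to Kubela z between vowels (before a back vowel).
dolited ~ dolided — Orvas t corresponds to Kubela d between vowels (before a front vowel).
Applying these to Orvas 'doyote':
  doyote → dozote   (y→z between vowels (before a back vowel))
  dozote → dozode   (t→d between vowels (before a front vowel))
So the Kubela cognate is 'dozode'.

dozode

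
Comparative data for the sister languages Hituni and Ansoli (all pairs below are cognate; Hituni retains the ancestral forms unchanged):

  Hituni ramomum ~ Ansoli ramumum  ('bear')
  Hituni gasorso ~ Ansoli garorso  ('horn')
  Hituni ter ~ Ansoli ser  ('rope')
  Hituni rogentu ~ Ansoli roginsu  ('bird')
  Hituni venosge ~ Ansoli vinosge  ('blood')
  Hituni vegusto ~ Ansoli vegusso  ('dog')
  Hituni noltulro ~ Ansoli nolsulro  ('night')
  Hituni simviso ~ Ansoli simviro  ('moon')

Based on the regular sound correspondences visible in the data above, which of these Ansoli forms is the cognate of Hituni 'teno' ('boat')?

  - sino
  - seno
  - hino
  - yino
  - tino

sino

ter ~ ser — Hituni t corresponds to Ansoli s word-initially before a front vowel.
rogentu ~ roginsu, venosge ~ vinosge — Hituni e corresponds to Ansoli i after a consonant, before a nasal.
Applying these to Hituni 'teno':
  teno → seno   (t→s word-initially before a front vowel)
  seno → sino   (e→i after a consonant, before a nasal)
So the Ansoli cognate is 'sino'.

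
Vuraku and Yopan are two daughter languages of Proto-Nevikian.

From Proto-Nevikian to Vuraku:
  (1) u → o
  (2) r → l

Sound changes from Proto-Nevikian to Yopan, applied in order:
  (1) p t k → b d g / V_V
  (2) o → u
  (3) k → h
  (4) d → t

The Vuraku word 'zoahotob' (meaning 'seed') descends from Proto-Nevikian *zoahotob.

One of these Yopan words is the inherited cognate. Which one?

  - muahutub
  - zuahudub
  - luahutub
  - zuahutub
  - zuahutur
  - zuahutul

zuahutub

Yopan: *zoahotob > zoahodob > zuahudub > zuahutub  (by intervocalic voicing, vowel merger, unconditioned shift)
Among the options, 'zuahutub' alone shows every Yopan change applied in order.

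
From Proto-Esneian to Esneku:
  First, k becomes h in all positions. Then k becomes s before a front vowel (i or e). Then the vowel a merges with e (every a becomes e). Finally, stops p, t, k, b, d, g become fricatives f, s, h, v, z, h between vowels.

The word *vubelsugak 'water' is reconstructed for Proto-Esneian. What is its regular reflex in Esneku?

vuvelsuheh

Esneku: start from *vubelsugak.
  rule 1 (unconditioned shift): vubelsugak → vubelsugah
  rule 2: no change — vubelsugah
  rule 3 (vowel merger): vubelsugah → vubelsugeh
  rule 4 (intervocalic lenition): vubelsugeh → vuvelsuheh
  ⇒ Esneku vuvelsuheh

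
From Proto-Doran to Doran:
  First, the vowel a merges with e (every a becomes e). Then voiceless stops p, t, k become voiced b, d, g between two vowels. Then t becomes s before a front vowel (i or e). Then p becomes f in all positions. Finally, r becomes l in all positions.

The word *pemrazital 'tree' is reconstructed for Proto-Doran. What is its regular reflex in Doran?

femlezidel

Doran: start from *pemrazital.
  rule 1 (vowel merger): pemrazital → pemrezitel
  rule 2 (intervocalic voicing): pemrezitel → pemrezidel
  rule 3: no change — pemrezidel
  rule 4 (unconditioned shift): pemrezidel → femrezidel
  rule 5 (unconditioned shift): femrezidel → femlezidel
  ⇒ Doran femlezidel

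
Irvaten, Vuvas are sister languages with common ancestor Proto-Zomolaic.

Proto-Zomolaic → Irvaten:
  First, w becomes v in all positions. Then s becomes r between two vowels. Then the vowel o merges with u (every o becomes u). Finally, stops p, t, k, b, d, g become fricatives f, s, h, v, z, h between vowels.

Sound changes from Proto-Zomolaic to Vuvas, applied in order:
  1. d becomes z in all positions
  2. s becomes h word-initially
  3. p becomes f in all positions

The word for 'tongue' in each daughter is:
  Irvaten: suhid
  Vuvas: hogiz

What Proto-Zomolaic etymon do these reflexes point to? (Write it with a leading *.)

*sogid

Position 2: Irvaten has u, Vuvas has o. Vuvas preserves o here (none of its changes turn any other segment into o), so the proto-segment is *o.
Position 5: Irvaten has d, Vuvas has z. Irvaten preserves d here (none of its changes turn any other segment into d), so the proto-segment is *d.
Position 1: Irvaten has s, Vuvas has h. Taking the neighbouring segments as reconstructed: Irvaten s can only go back to *s; Vuvas h could go back to *s or *h — the one source consistent with every daughter is *s.
Continuing position by position gives *sogid; check it forward:
Irvaten: start from *sogid.
  rule 1: no change — sogid
  rule 2: no change — sogid
  rule 3 (vowel merger): sogid → sugid
  rule 4 (intervocalic lenition): sugid → suhid
  ⇒ Irvaten suhid
Vuvas: *sogid
  sogid → sogiz   [unconditioned shift]
  sogiz → hogiz   [debuccalisation]
  hogiz (rule 3 does not apply)
  giving Vuvas hogiz.
*sogid is the unique common source.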